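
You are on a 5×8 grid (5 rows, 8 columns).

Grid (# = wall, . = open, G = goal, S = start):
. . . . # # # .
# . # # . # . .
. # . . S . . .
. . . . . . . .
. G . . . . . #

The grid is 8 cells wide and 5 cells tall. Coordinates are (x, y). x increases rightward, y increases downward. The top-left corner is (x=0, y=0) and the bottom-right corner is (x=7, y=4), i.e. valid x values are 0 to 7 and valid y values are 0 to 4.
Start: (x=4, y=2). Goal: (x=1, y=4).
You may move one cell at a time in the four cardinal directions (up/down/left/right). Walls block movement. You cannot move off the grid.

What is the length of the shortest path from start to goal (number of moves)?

BFS from (x=4, y=2) until reaching (x=1, y=4):
  Distance 0: (x=4, y=2)
  Distance 1: (x=4, y=1), (x=3, y=2), (x=5, y=2), (x=4, y=3)
  Distance 2: (x=2, y=2), (x=6, y=2), (x=3, y=3), (x=5, y=3), (x=4, y=4)
  Distance 3: (x=6, y=1), (x=7, y=2), (x=2, y=3), (x=6, y=3), (x=3, y=4), (x=5, y=4)
  Distance 4: (x=7, y=1), (x=1, y=3), (x=7, y=3), (x=2, y=4), (x=6, y=4)
  Distance 5: (x=7, y=0), (x=0, y=3), (x=1, y=4)  <- goal reached here
One shortest path (5 moves): (x=4, y=2) -> (x=3, y=2) -> (x=2, y=2) -> (x=2, y=3) -> (x=1, y=3) -> (x=1, y=4)

Answer: Shortest path length: 5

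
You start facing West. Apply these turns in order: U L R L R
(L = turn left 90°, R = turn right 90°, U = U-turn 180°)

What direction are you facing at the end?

Answer: Final heading: East

Derivation:
Start: West
  U (U-turn (180°)) -> East
  L (left (90° counter-clockwise)) -> North
  R (right (90° clockwise)) -> East
  L (left (90° counter-clockwise)) -> North
  R (right (90° clockwise)) -> East
Final: East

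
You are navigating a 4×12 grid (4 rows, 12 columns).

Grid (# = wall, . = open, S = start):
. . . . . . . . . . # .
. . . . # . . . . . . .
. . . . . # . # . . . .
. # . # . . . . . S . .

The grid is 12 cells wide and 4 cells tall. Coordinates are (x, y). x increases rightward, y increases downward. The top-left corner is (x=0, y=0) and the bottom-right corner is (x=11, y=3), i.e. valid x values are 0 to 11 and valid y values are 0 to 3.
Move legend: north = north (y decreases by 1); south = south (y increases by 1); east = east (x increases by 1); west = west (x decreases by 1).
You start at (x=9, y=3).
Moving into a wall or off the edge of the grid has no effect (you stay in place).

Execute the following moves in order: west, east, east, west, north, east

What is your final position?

Answer: Final position: (x=10, y=2)

Derivation:
Start: (x=9, y=3)
  west (west): (x=9, y=3) -> (x=8, y=3)
  east (east): (x=8, y=3) -> (x=9, y=3)
  east (east): (x=9, y=3) -> (x=10, y=3)
  west (west): (x=10, y=3) -> (x=9, y=3)
  north (north): (x=9, y=3) -> (x=9, y=2)
  east (east): (x=9, y=2) -> (x=10, y=2)
Final: (x=10, y=2)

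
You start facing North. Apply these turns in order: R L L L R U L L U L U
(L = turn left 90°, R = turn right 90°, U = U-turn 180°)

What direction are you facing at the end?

Answer: Final heading: South

Derivation:
Start: North
  R (right (90° clockwise)) -> East
  L (left (90° counter-clockwise)) -> North
  L (left (90° counter-clockwise)) -> West
  L (left (90° counter-clockwise)) -> South
  R (right (90° clockwise)) -> West
  U (U-turn (180°)) -> East
  L (left (90° counter-clockwise)) -> North
  L (left (90° counter-clockwise)) -> West
  U (U-turn (180°)) -> East
  L (left (90° counter-clockwise)) -> North
  U (U-turn (180°)) -> South
Final: South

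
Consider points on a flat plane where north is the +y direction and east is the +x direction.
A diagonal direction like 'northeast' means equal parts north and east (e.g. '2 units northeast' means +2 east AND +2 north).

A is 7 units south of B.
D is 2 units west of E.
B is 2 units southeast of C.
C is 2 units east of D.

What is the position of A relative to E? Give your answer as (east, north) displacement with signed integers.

Place E at the origin (east=0, north=0).
  D is 2 units west of E: delta (east=-2, north=+0); D at (east=-2, north=0).
  C is 2 units east of D: delta (east=+2, north=+0); C at (east=0, north=0).
  B is 2 units southeast of C: delta (east=+2, north=-2); B at (east=2, north=-2).
  A is 7 units south of B: delta (east=+0, north=-7); A at (east=2, north=-9).
Therefore A relative to E: (east=2, north=-9).

Answer: A is at (east=2, north=-9) relative to E.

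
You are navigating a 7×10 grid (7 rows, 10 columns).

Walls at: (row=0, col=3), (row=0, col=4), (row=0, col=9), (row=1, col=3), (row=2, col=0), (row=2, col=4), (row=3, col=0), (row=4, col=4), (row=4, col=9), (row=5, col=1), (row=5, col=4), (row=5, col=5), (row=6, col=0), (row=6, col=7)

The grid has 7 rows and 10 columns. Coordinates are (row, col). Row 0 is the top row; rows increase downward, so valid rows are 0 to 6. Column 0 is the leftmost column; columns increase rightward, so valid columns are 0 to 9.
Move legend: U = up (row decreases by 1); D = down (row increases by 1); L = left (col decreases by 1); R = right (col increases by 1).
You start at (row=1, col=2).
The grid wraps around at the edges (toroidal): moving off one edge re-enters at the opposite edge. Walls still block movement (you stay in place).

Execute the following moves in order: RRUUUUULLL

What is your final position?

Answer: Final position: (row=3, col=1)

Derivation:
Start: (row=1, col=2)
  R (right): blocked, stay at (row=1, col=2)
  R (right): blocked, stay at (row=1, col=2)
  U (up): (row=1, col=2) -> (row=0, col=2)
  U (up): (row=0, col=2) -> (row=6, col=2)
  U (up): (row=6, col=2) -> (row=5, col=2)
  U (up): (row=5, col=2) -> (row=4, col=2)
  U (up): (row=4, col=2) -> (row=3, col=2)
  L (left): (row=3, col=2) -> (row=3, col=1)
  L (left): blocked, stay at (row=3, col=1)
  L (left): blocked, stay at (row=3, col=1)
Final: (row=3, col=1)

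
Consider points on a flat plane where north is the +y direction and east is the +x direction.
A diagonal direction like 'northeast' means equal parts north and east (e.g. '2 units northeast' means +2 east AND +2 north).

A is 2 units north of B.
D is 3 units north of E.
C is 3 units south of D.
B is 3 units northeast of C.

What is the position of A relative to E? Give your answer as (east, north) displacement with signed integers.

Answer: A is at (east=3, north=5) relative to E.

Derivation:
Place E at the origin (east=0, north=0).
  D is 3 units north of E: delta (east=+0, north=+3); D at (east=0, north=3).
  C is 3 units south of D: delta (east=+0, north=-3); C at (east=0, north=0).
  B is 3 units northeast of C: delta (east=+3, north=+3); B at (east=3, north=3).
  A is 2 units north of B: delta (east=+0, north=+2); A at (east=3, north=5).
Therefore A relative to E: (east=3, north=5).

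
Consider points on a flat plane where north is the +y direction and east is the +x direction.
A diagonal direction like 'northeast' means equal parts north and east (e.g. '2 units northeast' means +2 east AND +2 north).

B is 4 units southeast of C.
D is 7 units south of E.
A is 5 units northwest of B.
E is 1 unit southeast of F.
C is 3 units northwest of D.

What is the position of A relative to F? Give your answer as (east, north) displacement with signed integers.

Answer: A is at (east=-3, north=-4) relative to F.

Derivation:
Place F at the origin (east=0, north=0).
  E is 1 unit southeast of F: delta (east=+1, north=-1); E at (east=1, north=-1).
  D is 7 units south of E: delta (east=+0, north=-7); D at (east=1, north=-8).
  C is 3 units northwest of D: delta (east=-3, north=+3); C at (east=-2, north=-5).
  B is 4 units southeast of C: delta (east=+4, north=-4); B at (east=2, north=-9).
  A is 5 units northwest of B: delta (east=-5, north=+5); A at (east=-3, north=-4).
Therefore A relative to F: (east=-3, north=-4).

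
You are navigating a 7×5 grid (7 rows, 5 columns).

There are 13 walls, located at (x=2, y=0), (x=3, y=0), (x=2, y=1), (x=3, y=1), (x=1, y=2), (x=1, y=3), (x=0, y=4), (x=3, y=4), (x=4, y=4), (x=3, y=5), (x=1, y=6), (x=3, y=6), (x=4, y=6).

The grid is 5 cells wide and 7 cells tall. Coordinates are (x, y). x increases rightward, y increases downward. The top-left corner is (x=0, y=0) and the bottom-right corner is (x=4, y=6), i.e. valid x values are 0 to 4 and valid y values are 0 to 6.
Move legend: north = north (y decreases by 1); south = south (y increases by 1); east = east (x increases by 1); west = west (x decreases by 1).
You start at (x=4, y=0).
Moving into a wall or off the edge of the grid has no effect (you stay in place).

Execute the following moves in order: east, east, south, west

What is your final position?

Start: (x=4, y=0)
  east (east): blocked, stay at (x=4, y=0)
  east (east): blocked, stay at (x=4, y=0)
  south (south): (x=4, y=0) -> (x=4, y=1)
  west (west): blocked, stay at (x=4, y=1)
Final: (x=4, y=1)

Answer: Final position: (x=4, y=1)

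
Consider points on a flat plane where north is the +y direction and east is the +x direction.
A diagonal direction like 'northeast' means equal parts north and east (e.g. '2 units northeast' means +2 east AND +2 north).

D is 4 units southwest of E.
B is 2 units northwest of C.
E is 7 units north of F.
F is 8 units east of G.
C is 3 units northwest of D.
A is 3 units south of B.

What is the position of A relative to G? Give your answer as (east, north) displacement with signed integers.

Place G at the origin (east=0, north=0).
  F is 8 units east of G: delta (east=+8, north=+0); F at (east=8, north=0).
  E is 7 units north of F: delta (east=+0, north=+7); E at (east=8, north=7).
  D is 4 units southwest of E: delta (east=-4, north=-4); D at (east=4, north=3).
  C is 3 units northwest of D: delta (east=-3, north=+3); C at (east=1, north=6).
  B is 2 units northwest of C: delta (east=-2, north=+2); B at (east=-1, north=8).
  A is 3 units south of B: delta (east=+0, north=-3); A at (east=-1, north=5).
Therefore A relative to G: (east=-1, north=5).

Answer: A is at (east=-1, north=5) relative to G.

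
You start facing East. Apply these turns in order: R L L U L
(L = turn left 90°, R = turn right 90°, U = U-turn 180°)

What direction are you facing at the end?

Start: East
  R (right (90° clockwise)) -> South
  L (left (90° counter-clockwise)) -> East
  L (left (90° counter-clockwise)) -> North
  U (U-turn (180°)) -> South
  L (left (90° counter-clockwise)) -> East
Final: East

Answer: Final heading: East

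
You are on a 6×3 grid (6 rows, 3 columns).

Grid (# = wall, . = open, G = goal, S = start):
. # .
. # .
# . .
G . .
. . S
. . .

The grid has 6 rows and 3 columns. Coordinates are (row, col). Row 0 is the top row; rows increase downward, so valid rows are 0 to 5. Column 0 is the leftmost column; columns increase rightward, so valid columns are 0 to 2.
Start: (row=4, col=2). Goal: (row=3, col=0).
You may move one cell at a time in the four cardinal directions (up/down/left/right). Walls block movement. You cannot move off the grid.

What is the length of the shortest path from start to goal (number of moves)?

BFS from (row=4, col=2) until reaching (row=3, col=0):
  Distance 0: (row=4, col=2)
  Distance 1: (row=3, col=2), (row=4, col=1), (row=5, col=2)
  Distance 2: (row=2, col=2), (row=3, col=1), (row=4, col=0), (row=5, col=1)
  Distance 3: (row=1, col=2), (row=2, col=1), (row=3, col=0), (row=5, col=0)  <- goal reached here
One shortest path (3 moves): (row=4, col=2) -> (row=4, col=1) -> (row=4, col=0) -> (row=3, col=0)

Answer: Shortest path length: 3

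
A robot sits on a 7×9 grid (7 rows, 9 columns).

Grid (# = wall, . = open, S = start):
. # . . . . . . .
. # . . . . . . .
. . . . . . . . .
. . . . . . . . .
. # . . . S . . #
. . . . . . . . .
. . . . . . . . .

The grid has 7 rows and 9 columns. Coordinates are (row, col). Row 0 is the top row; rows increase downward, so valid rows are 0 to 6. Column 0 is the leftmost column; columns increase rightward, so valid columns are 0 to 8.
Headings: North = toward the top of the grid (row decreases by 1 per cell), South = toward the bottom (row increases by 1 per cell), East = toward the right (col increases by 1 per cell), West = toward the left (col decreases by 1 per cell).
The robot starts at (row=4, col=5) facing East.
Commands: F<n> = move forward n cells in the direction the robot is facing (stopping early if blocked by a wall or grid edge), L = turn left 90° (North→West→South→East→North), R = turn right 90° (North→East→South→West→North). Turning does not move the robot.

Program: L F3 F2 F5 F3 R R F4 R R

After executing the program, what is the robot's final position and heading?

Start: (row=4, col=5), facing East
  L: turn left, now facing North
  F3: move forward 3, now at (row=1, col=5)
  F2: move forward 1/2 (blocked), now at (row=0, col=5)
  F5: move forward 0/5 (blocked), now at (row=0, col=5)
  F3: move forward 0/3 (blocked), now at (row=0, col=5)
  R: turn right, now facing East
  R: turn right, now facing South
  F4: move forward 4, now at (row=4, col=5)
  R: turn right, now facing West
  R: turn right, now facing North
Final: (row=4, col=5), facing North

Answer: Final position: (row=4, col=5), facing North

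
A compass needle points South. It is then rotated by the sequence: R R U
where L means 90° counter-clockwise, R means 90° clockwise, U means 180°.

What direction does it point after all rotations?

Start: South
  R (right (90° clockwise)) -> West
  R (right (90° clockwise)) -> North
  U (U-turn (180°)) -> South
Final: South

Answer: Final heading: South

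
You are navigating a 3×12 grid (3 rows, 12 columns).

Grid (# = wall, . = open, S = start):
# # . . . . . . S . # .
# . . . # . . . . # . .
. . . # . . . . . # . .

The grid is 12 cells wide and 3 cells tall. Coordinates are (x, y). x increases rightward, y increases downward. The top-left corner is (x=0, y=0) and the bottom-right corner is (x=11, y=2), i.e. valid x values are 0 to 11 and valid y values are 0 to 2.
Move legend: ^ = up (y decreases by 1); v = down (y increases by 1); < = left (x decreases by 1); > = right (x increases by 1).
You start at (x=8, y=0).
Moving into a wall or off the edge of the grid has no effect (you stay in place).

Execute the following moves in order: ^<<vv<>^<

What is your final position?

Start: (x=8, y=0)
  ^ (up): blocked, stay at (x=8, y=0)
  < (left): (x=8, y=0) -> (x=7, y=0)
  < (left): (x=7, y=0) -> (x=6, y=0)
  v (down): (x=6, y=0) -> (x=6, y=1)
  v (down): (x=6, y=1) -> (x=6, y=2)
  < (left): (x=6, y=2) -> (x=5, y=2)
  > (right): (x=5, y=2) -> (x=6, y=2)
  ^ (up): (x=6, y=2) -> (x=6, y=1)
  < (left): (x=6, y=1) -> (x=5, y=1)
Final: (x=5, y=1)

Answer: Final position: (x=5, y=1)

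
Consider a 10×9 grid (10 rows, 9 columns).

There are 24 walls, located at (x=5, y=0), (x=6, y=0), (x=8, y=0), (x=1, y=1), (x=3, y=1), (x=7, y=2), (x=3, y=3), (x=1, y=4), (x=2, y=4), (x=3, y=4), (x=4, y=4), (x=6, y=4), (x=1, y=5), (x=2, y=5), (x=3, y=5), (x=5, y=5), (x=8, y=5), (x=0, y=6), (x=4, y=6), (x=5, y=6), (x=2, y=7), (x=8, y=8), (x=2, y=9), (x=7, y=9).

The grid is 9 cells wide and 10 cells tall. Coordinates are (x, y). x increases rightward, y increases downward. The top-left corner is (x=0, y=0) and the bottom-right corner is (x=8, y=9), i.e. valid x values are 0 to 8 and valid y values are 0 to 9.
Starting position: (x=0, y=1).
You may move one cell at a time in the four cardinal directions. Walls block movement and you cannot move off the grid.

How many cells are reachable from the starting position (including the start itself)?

Answer: Reachable cells: 64

Derivation:
BFS flood-fill from (x=0, y=1):
  Distance 0: (x=0, y=1)
  Distance 1: (x=0, y=0), (x=0, y=2)
  Distance 2: (x=1, y=0), (x=1, y=2), (x=0, y=3)
  Distance 3: (x=2, y=0), (x=2, y=2), (x=1, y=3), (x=0, y=4)
  Distance 4: (x=3, y=0), (x=2, y=1), (x=3, y=2), (x=2, y=3), (x=0, y=5)
  Distance 5: (x=4, y=0), (x=4, y=2)
  Distance 6: (x=4, y=1), (x=5, y=2), (x=4, y=3)
  Distance 7: (x=5, y=1), (x=6, y=2), (x=5, y=3)
  Distance 8: (x=6, y=1), (x=6, y=3), (x=5, y=4)
  Distance 9: (x=7, y=1), (x=7, y=3)
  Distance 10: (x=7, y=0), (x=8, y=1), (x=8, y=3), (x=7, y=4)
  Distance 11: (x=8, y=2), (x=8, y=4), (x=7, y=5)
  Distance 12: (x=6, y=5), (x=7, y=6)
  Distance 13: (x=6, y=6), (x=8, y=6), (x=7, y=7)
  Distance 14: (x=6, y=7), (x=8, y=7), (x=7, y=8)
  Distance 15: (x=5, y=7), (x=6, y=8)
  Distance 16: (x=4, y=7), (x=5, y=8), (x=6, y=9)
  Distance 17: (x=3, y=7), (x=4, y=8), (x=5, y=9)
  Distance 18: (x=3, y=6), (x=3, y=8), (x=4, y=9)
  Distance 19: (x=2, y=6), (x=2, y=8), (x=3, y=9)
  Distance 20: (x=1, y=6), (x=1, y=8)
  Distance 21: (x=1, y=7), (x=0, y=8), (x=1, y=9)
  Distance 22: (x=0, y=7), (x=0, y=9)
Total reachable: 64 (grid has 66 open cells total)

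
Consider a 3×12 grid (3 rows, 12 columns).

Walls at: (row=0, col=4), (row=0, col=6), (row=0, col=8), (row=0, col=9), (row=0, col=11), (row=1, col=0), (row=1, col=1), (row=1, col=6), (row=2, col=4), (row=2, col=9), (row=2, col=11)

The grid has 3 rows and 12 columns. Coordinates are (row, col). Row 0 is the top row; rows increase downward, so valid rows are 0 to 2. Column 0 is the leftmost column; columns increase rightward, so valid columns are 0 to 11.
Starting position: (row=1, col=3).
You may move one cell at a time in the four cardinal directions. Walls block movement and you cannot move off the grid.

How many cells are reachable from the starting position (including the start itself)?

BFS flood-fill from (row=1, col=3):
  Distance 0: (row=1, col=3)
  Distance 1: (row=0, col=3), (row=1, col=2), (row=1, col=4), (row=2, col=3)
  Distance 2: (row=0, col=2), (row=1, col=5), (row=2, col=2)
  Distance 3: (row=0, col=1), (row=0, col=5), (row=2, col=1), (row=2, col=5)
  Distance 4: (row=0, col=0), (row=2, col=0), (row=2, col=6)
  Distance 5: (row=2, col=7)
  Distance 6: (row=1, col=7), (row=2, col=8)
  Distance 7: (row=0, col=7), (row=1, col=8)
  Distance 8: (row=1, col=9)
  Distance 9: (row=1, col=10)
  Distance 10: (row=0, col=10), (row=1, col=11), (row=2, col=10)
Total reachable: 25 (grid has 25 open cells total)

Answer: Reachable cells: 25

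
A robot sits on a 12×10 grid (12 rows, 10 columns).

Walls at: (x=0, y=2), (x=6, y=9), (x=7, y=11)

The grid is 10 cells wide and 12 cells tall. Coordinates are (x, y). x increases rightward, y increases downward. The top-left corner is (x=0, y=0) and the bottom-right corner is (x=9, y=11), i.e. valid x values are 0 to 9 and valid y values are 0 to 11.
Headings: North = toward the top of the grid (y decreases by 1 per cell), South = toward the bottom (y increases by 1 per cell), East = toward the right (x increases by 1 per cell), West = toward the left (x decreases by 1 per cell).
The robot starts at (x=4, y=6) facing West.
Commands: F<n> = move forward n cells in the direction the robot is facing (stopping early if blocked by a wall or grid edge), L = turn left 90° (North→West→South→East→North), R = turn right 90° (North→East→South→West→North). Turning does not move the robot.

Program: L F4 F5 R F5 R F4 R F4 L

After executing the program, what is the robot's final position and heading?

Answer: Final position: (x=4, y=7), facing North

Derivation:
Start: (x=4, y=6), facing West
  L: turn left, now facing South
  F4: move forward 4, now at (x=4, y=10)
  F5: move forward 1/5 (blocked), now at (x=4, y=11)
  R: turn right, now facing West
  F5: move forward 4/5 (blocked), now at (x=0, y=11)
  R: turn right, now facing North
  F4: move forward 4, now at (x=0, y=7)
  R: turn right, now facing East
  F4: move forward 4, now at (x=4, y=7)
  L: turn left, now facing North
Final: (x=4, y=7), facing North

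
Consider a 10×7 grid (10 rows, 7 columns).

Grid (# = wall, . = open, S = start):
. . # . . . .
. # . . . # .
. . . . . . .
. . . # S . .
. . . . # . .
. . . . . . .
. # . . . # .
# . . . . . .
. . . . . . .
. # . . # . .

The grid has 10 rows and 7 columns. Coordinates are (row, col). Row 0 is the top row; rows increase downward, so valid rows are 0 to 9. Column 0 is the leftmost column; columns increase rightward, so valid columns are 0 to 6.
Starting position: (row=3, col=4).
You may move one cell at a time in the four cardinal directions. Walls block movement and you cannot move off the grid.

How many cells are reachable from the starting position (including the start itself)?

Answer: Reachable cells: 60

Derivation:
BFS flood-fill from (row=3, col=4):
  Distance 0: (row=3, col=4)
  Distance 1: (row=2, col=4), (row=3, col=5)
  Distance 2: (row=1, col=4), (row=2, col=3), (row=2, col=5), (row=3, col=6), (row=4, col=5)
  Distance 3: (row=0, col=4), (row=1, col=3), (row=2, col=2), (row=2, col=6), (row=4, col=6), (row=5, col=5)
  Distance 4: (row=0, col=3), (row=0, col=5), (row=1, col=2), (row=1, col=6), (row=2, col=1), (row=3, col=2), (row=5, col=4), (row=5, col=6)
  Distance 5: (row=0, col=6), (row=2, col=0), (row=3, col=1), (row=4, col=2), (row=5, col=3), (row=6, col=4), (row=6, col=6)
  Distance 6: (row=1, col=0), (row=3, col=0), (row=4, col=1), (row=4, col=3), (row=5, col=2), (row=6, col=3), (row=7, col=4), (row=7, col=6)
  Distance 7: (row=0, col=0), (row=4, col=0), (row=5, col=1), (row=6, col=2), (row=7, col=3), (row=7, col=5), (row=8, col=4), (row=8, col=6)
  Distance 8: (row=0, col=1), (row=5, col=0), (row=7, col=2), (row=8, col=3), (row=8, col=5), (row=9, col=6)
  Distance 9: (row=6, col=0), (row=7, col=1), (row=8, col=2), (row=9, col=3), (row=9, col=5)
  Distance 10: (row=8, col=1), (row=9, col=2)
  Distance 11: (row=8, col=0)
  Distance 12: (row=9, col=0)
Total reachable: 60 (grid has 60 open cells total)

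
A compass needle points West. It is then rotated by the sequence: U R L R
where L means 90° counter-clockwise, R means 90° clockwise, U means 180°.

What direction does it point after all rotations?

Start: West
  U (U-turn (180°)) -> East
  R (right (90° clockwise)) -> South
  L (left (90° counter-clockwise)) -> East
  R (right (90° clockwise)) -> South
Final: South

Answer: Final heading: South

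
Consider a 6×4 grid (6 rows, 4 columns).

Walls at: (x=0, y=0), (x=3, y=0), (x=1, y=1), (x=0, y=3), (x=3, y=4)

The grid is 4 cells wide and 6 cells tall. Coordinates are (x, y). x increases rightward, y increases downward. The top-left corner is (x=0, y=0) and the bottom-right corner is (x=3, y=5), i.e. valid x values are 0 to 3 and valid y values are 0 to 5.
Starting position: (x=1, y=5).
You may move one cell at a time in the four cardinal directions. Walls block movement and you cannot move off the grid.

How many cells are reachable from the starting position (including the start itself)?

BFS flood-fill from (x=1, y=5):
  Distance 0: (x=1, y=5)
  Distance 1: (x=1, y=4), (x=0, y=5), (x=2, y=5)
  Distance 2: (x=1, y=3), (x=0, y=4), (x=2, y=4), (x=3, y=5)
  Distance 3: (x=1, y=2), (x=2, y=3)
  Distance 4: (x=0, y=2), (x=2, y=2), (x=3, y=3)
  Distance 5: (x=0, y=1), (x=2, y=1), (x=3, y=2)
  Distance 6: (x=2, y=0), (x=3, y=1)
  Distance 7: (x=1, y=0)
Total reachable: 19 (grid has 19 open cells total)

Answer: Reachable cells: 19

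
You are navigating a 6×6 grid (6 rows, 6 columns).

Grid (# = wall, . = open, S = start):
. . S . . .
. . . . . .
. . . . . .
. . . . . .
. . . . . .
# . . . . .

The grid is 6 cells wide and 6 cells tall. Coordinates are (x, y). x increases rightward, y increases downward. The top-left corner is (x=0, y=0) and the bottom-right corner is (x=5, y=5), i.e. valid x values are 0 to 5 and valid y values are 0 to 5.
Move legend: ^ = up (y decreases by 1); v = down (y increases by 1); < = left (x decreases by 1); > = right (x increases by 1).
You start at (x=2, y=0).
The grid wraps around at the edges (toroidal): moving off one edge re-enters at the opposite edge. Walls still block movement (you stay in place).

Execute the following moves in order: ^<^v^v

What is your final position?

Start: (x=2, y=0)
  ^ (up): (x=2, y=0) -> (x=2, y=5)
  < (left): (x=2, y=5) -> (x=1, y=5)
  ^ (up): (x=1, y=5) -> (x=1, y=4)
  v (down): (x=1, y=4) -> (x=1, y=5)
  ^ (up): (x=1, y=5) -> (x=1, y=4)
  v (down): (x=1, y=4) -> (x=1, y=5)
Final: (x=1, y=5)

Answer: Final position: (x=1, y=5)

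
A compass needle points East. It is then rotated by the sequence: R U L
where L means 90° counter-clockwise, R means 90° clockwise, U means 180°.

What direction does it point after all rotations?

Answer: Final heading: West

Derivation:
Start: East
  R (right (90° clockwise)) -> South
  U (U-turn (180°)) -> North
  L (left (90° counter-clockwise)) -> West
Final: West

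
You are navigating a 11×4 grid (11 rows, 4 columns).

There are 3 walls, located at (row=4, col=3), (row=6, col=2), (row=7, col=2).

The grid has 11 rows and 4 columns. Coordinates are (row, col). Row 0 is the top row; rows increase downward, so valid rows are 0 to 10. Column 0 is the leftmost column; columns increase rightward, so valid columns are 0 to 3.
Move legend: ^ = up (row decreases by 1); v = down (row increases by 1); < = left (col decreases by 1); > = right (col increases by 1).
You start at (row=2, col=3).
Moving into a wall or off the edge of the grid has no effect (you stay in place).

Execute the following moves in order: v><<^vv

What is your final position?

Start: (row=2, col=3)
  v (down): (row=2, col=3) -> (row=3, col=3)
  > (right): blocked, stay at (row=3, col=3)
  < (left): (row=3, col=3) -> (row=3, col=2)
  < (left): (row=3, col=2) -> (row=3, col=1)
  ^ (up): (row=3, col=1) -> (row=2, col=1)
  v (down): (row=2, col=1) -> (row=3, col=1)
  v (down): (row=3, col=1) -> (row=4, col=1)
Final: (row=4, col=1)

Answer: Final position: (row=4, col=1)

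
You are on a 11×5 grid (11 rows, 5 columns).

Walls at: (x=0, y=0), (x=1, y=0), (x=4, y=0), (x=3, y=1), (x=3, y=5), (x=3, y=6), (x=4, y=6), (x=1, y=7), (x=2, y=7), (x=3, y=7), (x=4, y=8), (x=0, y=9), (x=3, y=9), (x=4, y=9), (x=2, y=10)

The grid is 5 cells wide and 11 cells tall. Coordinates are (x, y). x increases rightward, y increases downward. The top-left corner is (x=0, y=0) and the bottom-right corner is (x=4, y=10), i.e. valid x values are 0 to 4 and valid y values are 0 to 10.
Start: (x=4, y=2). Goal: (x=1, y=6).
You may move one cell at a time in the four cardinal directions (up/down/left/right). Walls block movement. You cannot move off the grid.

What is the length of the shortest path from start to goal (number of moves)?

Answer: Shortest path length: 7

Derivation:
BFS from (x=4, y=2) until reaching (x=1, y=6):
  Distance 0: (x=4, y=2)
  Distance 1: (x=4, y=1), (x=3, y=2), (x=4, y=3)
  Distance 2: (x=2, y=2), (x=3, y=3), (x=4, y=4)
  Distance 3: (x=2, y=1), (x=1, y=2), (x=2, y=3), (x=3, y=4), (x=4, y=5)
  Distance 4: (x=2, y=0), (x=1, y=1), (x=0, y=2), (x=1, y=3), (x=2, y=4)
  Distance 5: (x=3, y=0), (x=0, y=1), (x=0, y=3), (x=1, y=4), (x=2, y=5)
  Distance 6: (x=0, y=4), (x=1, y=5), (x=2, y=6)
  Distance 7: (x=0, y=5), (x=1, y=6)  <- goal reached here
One shortest path (7 moves): (x=4, y=2) -> (x=3, y=2) -> (x=2, y=2) -> (x=1, y=2) -> (x=1, y=3) -> (x=1, y=4) -> (x=1, y=5) -> (x=1, y=6)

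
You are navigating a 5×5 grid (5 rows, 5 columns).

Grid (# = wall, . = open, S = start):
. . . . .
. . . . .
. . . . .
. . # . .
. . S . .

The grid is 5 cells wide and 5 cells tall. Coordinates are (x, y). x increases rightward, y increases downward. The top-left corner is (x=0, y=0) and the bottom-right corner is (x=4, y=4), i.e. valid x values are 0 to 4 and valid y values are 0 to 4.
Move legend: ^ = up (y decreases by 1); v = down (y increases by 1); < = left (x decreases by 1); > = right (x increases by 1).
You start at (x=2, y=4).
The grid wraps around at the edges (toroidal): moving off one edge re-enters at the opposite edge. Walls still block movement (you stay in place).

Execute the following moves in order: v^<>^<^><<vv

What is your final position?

Answer: Final position: (x=4, y=0)

Derivation:
Start: (x=2, y=4)
  v (down): (x=2, y=4) -> (x=2, y=0)
  ^ (up): (x=2, y=0) -> (x=2, y=4)
  < (left): (x=2, y=4) -> (x=1, y=4)
  > (right): (x=1, y=4) -> (x=2, y=4)
  ^ (up): blocked, stay at (x=2, y=4)
  < (left): (x=2, y=4) -> (x=1, y=4)
  ^ (up): (x=1, y=4) -> (x=1, y=3)
  > (right): blocked, stay at (x=1, y=3)
  < (left): (x=1, y=3) -> (x=0, y=3)
  < (left): (x=0, y=3) -> (x=4, y=3)
  v (down): (x=4, y=3) -> (x=4, y=4)
  v (down): (x=4, y=4) -> (x=4, y=0)
Final: (x=4, y=0)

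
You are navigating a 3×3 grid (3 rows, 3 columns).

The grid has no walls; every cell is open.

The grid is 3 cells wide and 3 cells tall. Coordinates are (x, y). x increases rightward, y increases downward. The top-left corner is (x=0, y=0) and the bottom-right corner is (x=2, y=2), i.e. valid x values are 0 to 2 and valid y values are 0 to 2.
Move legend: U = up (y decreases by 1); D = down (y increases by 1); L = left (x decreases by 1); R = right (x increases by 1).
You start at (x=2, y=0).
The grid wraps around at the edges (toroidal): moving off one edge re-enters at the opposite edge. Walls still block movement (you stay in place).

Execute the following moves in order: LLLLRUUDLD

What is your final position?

Start: (x=2, y=0)
  L (left): (x=2, y=0) -> (x=1, y=0)
  L (left): (x=1, y=0) -> (x=0, y=0)
  L (left): (x=0, y=0) -> (x=2, y=0)
  L (left): (x=2, y=0) -> (x=1, y=0)
  R (right): (x=1, y=0) -> (x=2, y=0)
  U (up): (x=2, y=0) -> (x=2, y=2)
  U (up): (x=2, y=2) -> (x=2, y=1)
  D (down): (x=2, y=1) -> (x=2, y=2)
  L (left): (x=2, y=2) -> (x=1, y=2)
  D (down): (x=1, y=2) -> (x=1, y=0)
Final: (x=1, y=0)

Answer: Final position: (x=1, y=0)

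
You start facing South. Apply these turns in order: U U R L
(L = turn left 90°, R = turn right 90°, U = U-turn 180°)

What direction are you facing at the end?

Start: South
  U (U-turn (180°)) -> North
  U (U-turn (180°)) -> South
  R (right (90° clockwise)) -> West
  L (left (90° counter-clockwise)) -> South
Final: South

Answer: Final heading: South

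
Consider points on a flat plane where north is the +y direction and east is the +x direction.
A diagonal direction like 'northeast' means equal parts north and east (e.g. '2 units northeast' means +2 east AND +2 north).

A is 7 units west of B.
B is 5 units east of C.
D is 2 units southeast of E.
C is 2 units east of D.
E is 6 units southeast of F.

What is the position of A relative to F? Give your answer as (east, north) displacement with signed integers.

Answer: A is at (east=8, north=-8) relative to F.

Derivation:
Place F at the origin (east=0, north=0).
  E is 6 units southeast of F: delta (east=+6, north=-6); E at (east=6, north=-6).
  D is 2 units southeast of E: delta (east=+2, north=-2); D at (east=8, north=-8).
  C is 2 units east of D: delta (east=+2, north=+0); C at (east=10, north=-8).
  B is 5 units east of C: delta (east=+5, north=+0); B at (east=15, north=-8).
  A is 7 units west of B: delta (east=-7, north=+0); A at (east=8, north=-8).
Therefore A relative to F: (east=8, north=-8).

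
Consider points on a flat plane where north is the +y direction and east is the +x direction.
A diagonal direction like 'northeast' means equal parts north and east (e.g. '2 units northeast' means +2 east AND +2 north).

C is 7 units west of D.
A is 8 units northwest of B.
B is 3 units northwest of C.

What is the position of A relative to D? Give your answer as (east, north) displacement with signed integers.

Place D at the origin (east=0, north=0).
  C is 7 units west of D: delta (east=-7, north=+0); C at (east=-7, north=0).
  B is 3 units northwest of C: delta (east=-3, north=+3); B at (east=-10, north=3).
  A is 8 units northwest of B: delta (east=-8, north=+8); A at (east=-18, north=11).
Therefore A relative to D: (east=-18, north=11).

Answer: A is at (east=-18, north=11) relative to D.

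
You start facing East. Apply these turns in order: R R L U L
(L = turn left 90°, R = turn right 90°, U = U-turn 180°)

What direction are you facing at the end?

Start: East
  R (right (90° clockwise)) -> South
  R (right (90° clockwise)) -> West
  L (left (90° counter-clockwise)) -> South
  U (U-turn (180°)) -> North
  L (left (90° counter-clockwise)) -> West
Final: West

Answer: Final heading: West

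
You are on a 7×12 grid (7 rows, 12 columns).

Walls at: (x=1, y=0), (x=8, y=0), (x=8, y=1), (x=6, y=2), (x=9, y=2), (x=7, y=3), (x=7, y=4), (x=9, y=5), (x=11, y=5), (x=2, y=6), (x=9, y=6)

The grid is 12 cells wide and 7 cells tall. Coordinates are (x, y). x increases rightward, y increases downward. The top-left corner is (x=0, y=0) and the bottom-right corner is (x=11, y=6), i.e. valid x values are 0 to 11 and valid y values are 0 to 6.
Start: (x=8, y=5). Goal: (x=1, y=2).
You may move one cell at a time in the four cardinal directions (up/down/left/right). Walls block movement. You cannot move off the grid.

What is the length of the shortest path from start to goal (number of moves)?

Answer: Shortest path length: 10

Derivation:
BFS from (x=8, y=5) until reaching (x=1, y=2):
  Distance 0: (x=8, y=5)
  Distance 1: (x=8, y=4), (x=7, y=5), (x=8, y=6)
  Distance 2: (x=8, y=3), (x=9, y=4), (x=6, y=5), (x=7, y=6)
  Distance 3: (x=8, y=2), (x=9, y=3), (x=6, y=4), (x=10, y=4), (x=5, y=5), (x=6, y=6)
  Distance 4: (x=7, y=2), (x=6, y=3), (x=10, y=3), (x=5, y=4), (x=11, y=4), (x=4, y=5), (x=10, y=5), (x=5, y=6)
  Distance 5: (x=7, y=1), (x=10, y=2), (x=5, y=3), (x=11, y=3), (x=4, y=4), (x=3, y=5), (x=4, y=6), (x=10, y=6)
  Distance 6: (x=7, y=0), (x=6, y=1), (x=10, y=1), (x=5, y=2), (x=11, y=2), (x=4, y=3), (x=3, y=4), (x=2, y=5), (x=3, y=6), (x=11, y=6)
  Distance 7: (x=6, y=0), (x=10, y=0), (x=5, y=1), (x=9, y=1), (x=11, y=1), (x=4, y=2), (x=3, y=3), (x=2, y=4), (x=1, y=5)
  Distance 8: (x=5, y=0), (x=9, y=0), (x=11, y=0), (x=4, y=1), (x=3, y=2), (x=2, y=3), (x=1, y=4), (x=0, y=5), (x=1, y=6)
  Distance 9: (x=4, y=0), (x=3, y=1), (x=2, y=2), (x=1, y=3), (x=0, y=4), (x=0, y=6)
  Distance 10: (x=3, y=0), (x=2, y=1), (x=1, y=2), (x=0, y=3)  <- goal reached here
One shortest path (10 moves): (x=8, y=5) -> (x=7, y=5) -> (x=6, y=5) -> (x=5, y=5) -> (x=4, y=5) -> (x=3, y=5) -> (x=2, y=5) -> (x=1, y=5) -> (x=1, y=4) -> (x=1, y=3) -> (x=1, y=2)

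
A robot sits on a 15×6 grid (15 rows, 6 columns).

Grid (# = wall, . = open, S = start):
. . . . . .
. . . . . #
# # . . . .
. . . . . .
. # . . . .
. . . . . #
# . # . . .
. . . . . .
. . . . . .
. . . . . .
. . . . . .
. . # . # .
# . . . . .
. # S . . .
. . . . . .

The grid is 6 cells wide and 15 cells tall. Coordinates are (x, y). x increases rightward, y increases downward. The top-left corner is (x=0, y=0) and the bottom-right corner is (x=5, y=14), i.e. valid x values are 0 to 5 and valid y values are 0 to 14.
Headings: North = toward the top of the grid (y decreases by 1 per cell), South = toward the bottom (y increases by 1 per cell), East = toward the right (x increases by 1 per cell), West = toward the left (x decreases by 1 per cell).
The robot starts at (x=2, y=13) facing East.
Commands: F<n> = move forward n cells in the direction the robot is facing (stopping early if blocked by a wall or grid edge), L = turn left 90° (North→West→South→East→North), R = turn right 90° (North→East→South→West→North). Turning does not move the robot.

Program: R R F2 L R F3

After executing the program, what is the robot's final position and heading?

Start: (x=2, y=13), facing East
  R: turn right, now facing South
  R: turn right, now facing West
  F2: move forward 0/2 (blocked), now at (x=2, y=13)
  L: turn left, now facing South
  R: turn right, now facing West
  F3: move forward 0/3 (blocked), now at (x=2, y=13)
Final: (x=2, y=13), facing West

Answer: Final position: (x=2, y=13), facing West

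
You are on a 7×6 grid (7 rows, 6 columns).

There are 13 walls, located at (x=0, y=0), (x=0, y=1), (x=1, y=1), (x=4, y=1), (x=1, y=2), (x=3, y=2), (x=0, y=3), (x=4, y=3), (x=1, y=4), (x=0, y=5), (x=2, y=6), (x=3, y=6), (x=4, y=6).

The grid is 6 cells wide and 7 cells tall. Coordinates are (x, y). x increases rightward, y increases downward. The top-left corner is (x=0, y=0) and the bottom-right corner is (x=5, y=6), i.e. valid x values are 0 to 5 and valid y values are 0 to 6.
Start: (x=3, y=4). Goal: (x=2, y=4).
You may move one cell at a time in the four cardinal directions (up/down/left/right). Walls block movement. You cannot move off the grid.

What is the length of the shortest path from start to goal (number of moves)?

Answer: Shortest path length: 1

Derivation:
BFS from (x=3, y=4) until reaching (x=2, y=4):
  Distance 0: (x=3, y=4)
  Distance 1: (x=3, y=3), (x=2, y=4), (x=4, y=4), (x=3, y=5)  <- goal reached here
One shortest path (1 moves): (x=3, y=4) -> (x=2, y=4)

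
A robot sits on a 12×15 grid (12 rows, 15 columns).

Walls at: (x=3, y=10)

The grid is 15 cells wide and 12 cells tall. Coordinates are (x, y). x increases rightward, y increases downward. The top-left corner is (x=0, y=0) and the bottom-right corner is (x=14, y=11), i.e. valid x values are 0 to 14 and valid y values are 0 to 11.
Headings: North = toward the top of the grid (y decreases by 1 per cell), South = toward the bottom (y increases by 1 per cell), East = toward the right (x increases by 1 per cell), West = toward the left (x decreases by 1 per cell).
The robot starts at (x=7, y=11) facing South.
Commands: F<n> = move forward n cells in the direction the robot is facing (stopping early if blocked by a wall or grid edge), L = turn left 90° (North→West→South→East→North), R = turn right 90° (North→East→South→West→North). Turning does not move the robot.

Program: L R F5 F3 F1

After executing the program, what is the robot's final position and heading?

Answer: Final position: (x=7, y=11), facing South

Derivation:
Start: (x=7, y=11), facing South
  L: turn left, now facing East
  R: turn right, now facing South
  F5: move forward 0/5 (blocked), now at (x=7, y=11)
  F3: move forward 0/3 (blocked), now at (x=7, y=11)
  F1: move forward 0/1 (blocked), now at (x=7, y=11)
Final: (x=7, y=11), facing South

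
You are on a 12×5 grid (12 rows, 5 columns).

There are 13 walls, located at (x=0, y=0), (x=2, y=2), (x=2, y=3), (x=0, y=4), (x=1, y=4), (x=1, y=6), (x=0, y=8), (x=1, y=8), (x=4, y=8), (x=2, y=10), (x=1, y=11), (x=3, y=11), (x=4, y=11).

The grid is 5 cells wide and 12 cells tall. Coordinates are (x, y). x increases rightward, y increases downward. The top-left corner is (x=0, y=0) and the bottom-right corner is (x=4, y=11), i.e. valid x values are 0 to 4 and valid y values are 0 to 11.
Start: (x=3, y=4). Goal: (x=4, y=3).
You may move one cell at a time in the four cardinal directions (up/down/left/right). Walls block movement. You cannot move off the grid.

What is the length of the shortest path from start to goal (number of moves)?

Answer: Shortest path length: 2

Derivation:
BFS from (x=3, y=4) until reaching (x=4, y=3):
  Distance 0: (x=3, y=4)
  Distance 1: (x=3, y=3), (x=2, y=4), (x=4, y=4), (x=3, y=5)
  Distance 2: (x=3, y=2), (x=4, y=3), (x=2, y=5), (x=4, y=5), (x=3, y=6)  <- goal reached here
One shortest path (2 moves): (x=3, y=4) -> (x=4, y=4) -> (x=4, y=3)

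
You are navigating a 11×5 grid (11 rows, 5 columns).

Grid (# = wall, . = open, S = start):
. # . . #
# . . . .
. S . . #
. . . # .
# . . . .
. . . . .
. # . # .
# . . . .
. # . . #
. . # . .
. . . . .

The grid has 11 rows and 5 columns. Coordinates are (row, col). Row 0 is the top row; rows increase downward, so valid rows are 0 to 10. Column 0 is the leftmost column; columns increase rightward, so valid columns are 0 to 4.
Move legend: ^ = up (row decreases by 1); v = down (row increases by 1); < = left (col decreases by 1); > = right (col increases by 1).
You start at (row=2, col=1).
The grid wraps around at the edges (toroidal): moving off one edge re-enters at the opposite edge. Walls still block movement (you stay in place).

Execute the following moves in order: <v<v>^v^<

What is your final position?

Answer: Final position: (row=3, col=4)

Derivation:
Start: (row=2, col=1)
  < (left): (row=2, col=1) -> (row=2, col=0)
  v (down): (row=2, col=0) -> (row=3, col=0)
  < (left): (row=3, col=0) -> (row=3, col=4)
  v (down): (row=3, col=4) -> (row=4, col=4)
  > (right): blocked, stay at (row=4, col=4)
  ^ (up): (row=4, col=4) -> (row=3, col=4)
  v (down): (row=3, col=4) -> (row=4, col=4)
  ^ (up): (row=4, col=4) -> (row=3, col=4)
  < (left): blocked, stay at (row=3, col=4)
Final: (row=3, col=4)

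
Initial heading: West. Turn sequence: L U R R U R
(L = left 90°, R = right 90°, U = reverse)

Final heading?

Start: West
  L (left (90° counter-clockwise)) -> South
  U (U-turn (180°)) -> North
  R (right (90° clockwise)) -> East
  R (right (90° clockwise)) -> South
  U (U-turn (180°)) -> North
  R (right (90° clockwise)) -> East
Final: East

Answer: Final heading: East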